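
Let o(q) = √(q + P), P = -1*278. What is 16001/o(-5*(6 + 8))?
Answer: -16001*I*√87/174 ≈ -857.74*I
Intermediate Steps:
P = -278
o(q) = √(-278 + q) (o(q) = √(q - 278) = √(-278 + q))
16001/o(-5*(6 + 8)) = 16001/(√(-278 - 5*(6 + 8))) = 16001/(√(-278 - 5*14)) = 16001/(√(-278 - 70)) = 16001/(√(-348)) = 16001/((2*I*√87)) = 16001*(-I*√87/174) = -16001*I*√87/174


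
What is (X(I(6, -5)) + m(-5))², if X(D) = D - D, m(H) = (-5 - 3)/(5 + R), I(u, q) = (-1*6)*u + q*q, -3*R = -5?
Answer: 36/25 ≈ 1.4400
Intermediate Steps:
R = 5/3 (R = -⅓*(-5) = 5/3 ≈ 1.6667)
I(u, q) = q² - 6*u (I(u, q) = -6*u + q² = q² - 6*u)
m(H) = -6/5 (m(H) = (-5 - 3)/(5 + 5/3) = -8/20/3 = -8*3/20 = -6/5)
X(D) = 0
(X(I(6, -5)) + m(-5))² = (0 - 6/5)² = (-6/5)² = 36/25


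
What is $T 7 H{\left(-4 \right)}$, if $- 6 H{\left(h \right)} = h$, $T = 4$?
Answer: $\frac{56}{3} \approx 18.667$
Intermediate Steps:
$H{\left(h \right)} = - \frac{h}{6}$
$T 7 H{\left(-4 \right)} = 4 \cdot 7 \left(\left(- \frac{1}{6}\right) \left(-4\right)\right) = 28 \cdot \frac{2}{3} = \frac{56}{3}$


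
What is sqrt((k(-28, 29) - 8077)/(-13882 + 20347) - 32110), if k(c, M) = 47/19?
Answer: I*sqrt(484508564149110)/122835 ≈ 179.2*I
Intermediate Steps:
k(c, M) = 47/19 (k(c, M) = 47*(1/19) = 47/19)
sqrt((k(-28, 29) - 8077)/(-13882 + 20347) - 32110) = sqrt((47/19 - 8077)/(-13882 + 20347) - 32110) = sqrt(-153416/19/6465 - 32110) = sqrt(-153416/19*1/6465 - 32110) = sqrt(-153416/122835 - 32110) = sqrt(-3944385266/122835) = I*sqrt(484508564149110)/122835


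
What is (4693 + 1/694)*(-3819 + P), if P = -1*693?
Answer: -7347663408/347 ≈ -2.1175e+7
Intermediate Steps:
P = -693
(4693 + 1/694)*(-3819 + P) = (4693 + 1/694)*(-3819 - 693) = (4693 + 1/694)*(-4512) = (3256943/694)*(-4512) = -7347663408/347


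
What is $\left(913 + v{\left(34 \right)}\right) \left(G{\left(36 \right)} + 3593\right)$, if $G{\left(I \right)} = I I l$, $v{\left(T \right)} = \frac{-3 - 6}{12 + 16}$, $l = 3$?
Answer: $\frac{191176955}{28} \approx 6.8277 \cdot 10^{6}$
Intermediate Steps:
$v{\left(T \right)} = - \frac{9}{28}$
$G{\left(I \right)} = 3 I^{2}$ ($G{\left(I \right)} = I I 3 = I 3 I = 3 I^{2}$)
$\left(913 + v{\left(34 \right)}\right) \left(G{\left(36 \right)} + 3593\right) = \left(913 - \frac{9}{28}\right) \left(3 \cdot 36^{2} + 3593\right) = \frac{25555 \left(3 \cdot 1296 + 3593\right)}{28} = \frac{25555 \left(3888 + 3593\right)}{28} = \frac{25555}{28} \cdot 7481 = \frac{191176955}{28}$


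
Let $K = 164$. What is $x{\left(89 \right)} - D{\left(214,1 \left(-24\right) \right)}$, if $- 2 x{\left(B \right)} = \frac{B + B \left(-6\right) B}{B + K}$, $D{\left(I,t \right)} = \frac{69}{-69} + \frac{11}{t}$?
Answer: $\frac{578099}{6072} \approx 95.207$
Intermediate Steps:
$D{\left(I,t \right)} = -1 + \frac{11}{t}$ ($D{\left(I,t \right)} = 69 \left(- \frac{1}{69}\right) + \frac{11}{t} = -1 + \frac{11}{t}$)
$x{\left(B \right)} = - \frac{B - 6 B^{2}}{2 \left(164 + B\right)}$ ($x{\left(B \right)} = - \frac{\left(B + B \left(-6\right) B\right) \frac{1}{B + 164}}{2} = - \frac{\left(B + - 6 B B\right) \frac{1}{164 + B}}{2} = - \frac{\left(B - 6 B^{2}\right) \frac{1}{164 + B}}{2} = - \frac{\frac{1}{164 + B} \left(B - 6 B^{2}\right)}{2} = - \frac{B - 6 B^{2}}{2 \left(164 + B\right)}$)
$x{\left(89 \right)} - D{\left(214,1 \left(-24\right) \right)} = \frac{1}{2} \cdot 89 \frac{1}{164 + 89} \left(-1 + 6 \cdot 89\right) - \frac{11 - 1 \left(-24\right)}{1 \left(-24\right)} = \frac{1}{2} \cdot 89 \cdot \frac{1}{253} \left(-1 + 534\right) - \frac{11 - -24}{-24} = \frac{1}{2} \cdot 89 \cdot \frac{1}{253} \cdot 533 - - \frac{11 + 24}{24} = \frac{47437}{506} - \left(- \frac{1}{24}\right) 35 = \frac{47437}{506} - - \frac{35}{24} = \frac{47437}{506} + \frac{35}{24} = \frac{578099}{6072}$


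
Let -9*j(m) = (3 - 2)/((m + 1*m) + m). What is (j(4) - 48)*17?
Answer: -88145/108 ≈ -816.16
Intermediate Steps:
j(m) = -1/(27*m) (j(m) = -(3 - 2)/(9*((m + 1*m) + m)) = -1/(9*((m + m) + m)) = -1/(9*(2*m + m)) = -1/(9*(3*m)) = -1/(3*m)/9 = -1/(27*m))
(j(4) - 48)*17 = (-1/27/4 - 48)*17 = (-1/27*1/4 - 48)*17 = (-1/108 - 48)*17 = -5185/108*17 = -88145/108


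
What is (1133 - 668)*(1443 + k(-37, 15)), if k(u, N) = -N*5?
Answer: 636120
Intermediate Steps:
k(u, N) = -5*N
(1133 - 668)*(1443 + k(-37, 15)) = (1133 - 668)*(1443 - 5*15) = 465*(1443 - 75) = 465*1368 = 636120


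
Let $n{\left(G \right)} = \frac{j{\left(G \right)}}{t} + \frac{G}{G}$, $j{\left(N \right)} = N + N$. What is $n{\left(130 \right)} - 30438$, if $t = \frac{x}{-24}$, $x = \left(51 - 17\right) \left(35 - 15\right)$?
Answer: $- \frac{517585}{17} \approx -30446.0$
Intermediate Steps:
$x = 680$ ($x = 34 \cdot 20 = 680$)
$j{\left(N \right)} = 2 N$
$t = - \frac{85}{3}$ ($t = \frac{680}{-24} = 680 \left(- \frac{1}{24}\right) = - \frac{85}{3} \approx -28.333$)
$n{\left(G \right)} = 1 - \frac{6 G}{85}$ ($n{\left(G \right)} = \frac{2 G}{- \frac{85}{3}} + \frac{G}{G} = 2 G \left(- \frac{3}{85}\right) + 1 = - \frac{6 G}{85} + 1 = 1 - \frac{6 G}{85}$)
$n{\left(130 \right)} - 30438 = \left(1 - \frac{156}{17}\right) - 30438 = - \frac{139}{17} - 30438 = - \frac{517585}{17}$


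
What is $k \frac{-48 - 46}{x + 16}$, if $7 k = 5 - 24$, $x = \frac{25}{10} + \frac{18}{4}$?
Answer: $\frac{1786}{161} \approx 11.093$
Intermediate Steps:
$x = 7$ ($x = 25 \cdot \frac{1}{10} + 18 \cdot \frac{1}{4} = \frac{5}{2} + \frac{9}{2} = 7$)
$k = - \frac{19}{7}$ ($k = \frac{5 - 24}{7} = \frac{1}{7} \left(-19\right) = - \frac{19}{7} \approx -2.7143$)
$k \frac{-48 - 46}{x + 16} = - \frac{19 \frac{-48 - 46}{7 + 16}}{7} = - \frac{19 \left(- \frac{94}{23}\right)}{7} = - \frac{19 \left(\left(-94\right) \frac{1}{23}\right)}{7} = \left(- \frac{19}{7}\right) \left(- \frac{94}{23}\right) = \frac{1786}{161}$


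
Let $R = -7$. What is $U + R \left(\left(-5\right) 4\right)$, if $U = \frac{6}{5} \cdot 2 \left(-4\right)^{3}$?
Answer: $- \frac{68}{5} \approx -13.6$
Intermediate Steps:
$U = - \frac{768}{5}$ ($U = 6 \cdot \frac{1}{5} \cdot 2 \left(-64\right) = \frac{6}{5} \cdot 2 \left(-64\right) = \frac{12}{5} \left(-64\right) = - \frac{768}{5} \approx -153.6$)
$U + R \left(\left(-5\right) 4\right) = - \frac{768}{5} - 7 \left(\left(-5\right) 4\right) = - \frac{768}{5} - -140 = - \frac{768}{5} + 140 = - \frac{68}{5}$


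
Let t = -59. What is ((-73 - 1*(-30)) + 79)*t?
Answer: -2124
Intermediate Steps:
((-73 - 1*(-30)) + 79)*t = ((-73 - 1*(-30)) + 79)*(-59) = ((-73 + 30) + 79)*(-59) = (-43 + 79)*(-59) = 36*(-59) = -2124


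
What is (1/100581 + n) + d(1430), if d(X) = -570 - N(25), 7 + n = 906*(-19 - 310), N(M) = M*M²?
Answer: -31610194355/100581 ≈ -3.1428e+5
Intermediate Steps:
N(M) = M³
n = -298081 (n = -7 + 906*(-19 - 310) = -7 + 906*(-329) = -7 - 298074 = -298081)
d(X) = -16195 (d(X) = -570 - 1*25³ = -570 - 1*15625 = -570 - 15625 = -16195)
(1/100581 + n) + d(1430) = (1/100581 - 298081) - 16195 = -29981285060/100581 - 16195 = -31610194355/100581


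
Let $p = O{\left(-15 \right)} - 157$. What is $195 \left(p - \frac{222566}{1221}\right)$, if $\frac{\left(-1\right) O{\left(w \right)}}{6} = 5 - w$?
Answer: $- \frac{36450895}{407} \approx -89560.0$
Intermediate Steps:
$O{\left(w \right)} = -30 + 6 w$ ($O{\left(w \right)} = - 6 \left(5 - w\right) = -30 + 6 w$)
$p = -277$ ($p = \left(-30 + 6 \left(-15\right)\right) - 157 = \left(-30 - 90\right) - 157 = -120 - 157 = -277$)
$195 \left(p - \frac{222566}{1221}\right) = 195 \left(-277 - \frac{222566}{1221}\right) = 195 \left(- \frac{560783}{1221}\right) = - \frac{36450895}{407}$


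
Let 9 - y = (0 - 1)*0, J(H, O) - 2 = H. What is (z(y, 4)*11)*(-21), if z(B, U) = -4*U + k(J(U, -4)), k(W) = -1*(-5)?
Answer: 2541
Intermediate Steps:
J(H, O) = 2 + H
k(W) = 5
y = 9 (y = 9 - (0 - 1)*0 = 9 - (-1)*0 = 9 - 1*0 = 9 + 0 = 9)
z(B, U) = 5 - 4*U (z(B, U) = -4*U + 5 = 5 - 4*U)
(z(y, 4)*11)*(-21) = ((5 - 4*4)*11)*(-21) = ((5 - 16)*11)*(-21) = -11*11*(-21) = -121*(-21) = 2541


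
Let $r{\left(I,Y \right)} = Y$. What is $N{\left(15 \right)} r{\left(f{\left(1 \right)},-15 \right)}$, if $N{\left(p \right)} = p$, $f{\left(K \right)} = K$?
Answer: $-225$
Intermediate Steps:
$N{\left(15 \right)} r{\left(f{\left(1 \right)},-15 \right)} = 15 \left(-15\right) = -225$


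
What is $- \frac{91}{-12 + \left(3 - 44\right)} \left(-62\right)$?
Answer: $- \frac{5642}{53} \approx -106.45$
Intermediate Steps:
$- \frac{91}{-12 + \left(3 - 44\right)} \left(-62\right) = - \frac{91}{-12 - 41} \left(-62\right) = - \frac{91}{-53} \left(-62\right) = \left(-91\right) \left(- \frac{1}{53}\right) \left(-62\right) = \frac{91}{53} \left(-62\right) = - \frac{5642}{53}$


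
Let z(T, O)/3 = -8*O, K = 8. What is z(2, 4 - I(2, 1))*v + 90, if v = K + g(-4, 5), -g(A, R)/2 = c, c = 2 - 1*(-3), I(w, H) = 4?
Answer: 90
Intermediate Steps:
c = 5 (c = 2 + 3 = 5)
g(A, R) = -10 (g(A, R) = -2*5 = -10)
z(T, O) = -24*O (z(T, O) = 3*(-8*O) = -24*O)
v = -2 (v = 8 - 10 = -2)
z(2, 4 - I(2, 1))*v + 90 = -24*(4 - 1*4)*(-2) + 90 = -24*(4 - 4)*(-2) + 90 = -24*0*(-2) + 90 = 0*(-2) + 90 = 0 + 90 = 90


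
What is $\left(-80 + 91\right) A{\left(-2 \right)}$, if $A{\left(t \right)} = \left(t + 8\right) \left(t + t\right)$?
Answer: $-264$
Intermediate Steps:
$A{\left(t \right)} = 2 t \left(8 + t\right)$ ($A{\left(t \right)} = \left(8 + t\right) 2 t = 2 t \left(8 + t\right)$)
$\left(-80 + 91\right) A{\left(-2 \right)} = \left(-80 + 91\right) 2 \left(-2\right) \left(8 - 2\right) = 11 \cdot 2 \left(-2\right) 6 = 11 \left(-24\right) = -264$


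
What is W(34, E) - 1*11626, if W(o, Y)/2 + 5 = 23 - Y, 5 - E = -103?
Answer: -11806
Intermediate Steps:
E = 108 (E = 5 - 1*(-103) = 5 + 103 = 108)
W(o, Y) = 36 - 2*Y (W(o, Y) = -10 + 2*(23 - Y) = -10 + (46 - 2*Y) = 36 - 2*Y)
W(34, E) - 1*11626 = (36 - 2*108) - 1*11626 = (36 - 216) - 11626 = -180 - 11626 = -11806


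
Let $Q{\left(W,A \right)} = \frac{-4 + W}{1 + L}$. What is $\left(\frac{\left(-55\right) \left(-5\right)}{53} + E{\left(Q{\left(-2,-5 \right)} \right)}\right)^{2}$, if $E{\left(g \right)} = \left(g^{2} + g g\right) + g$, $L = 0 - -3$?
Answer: $\frac{188356}{2809} \approx 67.054$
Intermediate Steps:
$L = 3$ ($L = 0 + 3 = 3$)
$Q{\left(W,A \right)} = -1 + \frac{W}{4}$ ($Q{\left(W,A \right)} = \frac{-4 + W}{1 + 3} = \frac{-4 + W}{4} = \left(-4 + W\right) \frac{1}{4} = -1 + \frac{W}{4}$)
$E{\left(g \right)} = g + 2 g^{2}$ ($E{\left(g \right)} = \left(g^{2} + g^{2}\right) + g = 2 g^{2} + g = g + 2 g^{2}$)
$\left(\frac{\left(-55\right) \left(-5\right)}{53} + E{\left(Q{\left(-2,-5 \right)} \right)}\right)^{2} = \left(\frac{\left(-55\right) \left(-5\right)}{53} + \left(-1 + \frac{1}{4} \left(-2\right)\right) \left(1 + 2 \left(-1 + \frac{1}{4} \left(-2\right)\right)\right)\right)^{2} = \left(275 \cdot \frac{1}{53} + \left(-1 - \frac{1}{2}\right) \left(1 + 2 \left(-1 - \frac{1}{2}\right)\right)\right)^{2} = \left(\frac{275}{53} - \frac{3 \left(1 + 2 \left(- \frac{3}{2}\right)\right)}{2}\right)^{2} = \left(\frac{275}{53} - \frac{3 \left(1 - 3\right)}{2}\right)^{2} = \left(\frac{275}{53} - -3\right)^{2} = \left(\frac{275}{53} + 3\right)^{2} = \left(\frac{434}{53}\right)^{2} = \frac{188356}{2809}$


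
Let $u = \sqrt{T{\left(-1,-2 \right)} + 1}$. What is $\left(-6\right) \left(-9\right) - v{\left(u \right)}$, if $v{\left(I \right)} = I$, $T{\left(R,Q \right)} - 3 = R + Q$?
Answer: $53$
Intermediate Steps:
$T{\left(R,Q \right)} = 3 + Q + R$ ($T{\left(R,Q \right)} = 3 + \left(R + Q\right) = 3 + \left(Q + R\right) = 3 + Q + R$)
$u = 1$ ($u = \sqrt{\left(3 - 2 - 1\right) + 1} = \sqrt{0 + 1} = \sqrt{1} = 1$)
$\left(-6\right) \left(-9\right) - v{\left(u \right)} = \left(-6\right) \left(-9\right) - 1 = 54 - 1 = 53$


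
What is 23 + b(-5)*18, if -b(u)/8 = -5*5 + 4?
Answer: 3047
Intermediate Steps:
b(u) = 168 (b(u) = -8*(-5*5 + 4) = -8*(-25 + 4) = -8*(-21) = 168)
23 + b(-5)*18 = 23 + 168*18 = 23 + 3024 = 3047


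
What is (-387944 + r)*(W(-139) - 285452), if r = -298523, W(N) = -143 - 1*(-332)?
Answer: 195823635821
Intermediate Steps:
W(N) = 189 (W(N) = -143 + 332 = 189)
(-387944 + r)*(W(-139) - 285452) = (-387944 - 298523)*(189 - 285452) = -686467*(-285263) = 195823635821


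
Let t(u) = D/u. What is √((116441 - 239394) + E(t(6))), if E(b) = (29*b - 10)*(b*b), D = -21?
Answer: I*√1989102/4 ≈ 352.59*I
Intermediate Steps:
t(u) = -21/u
E(b) = b²*(-10 + 29*b) (E(b) = (-10 + 29*b)*b² = b²*(-10 + 29*b))
√((116441 - 239394) + E(t(6))) = √((116441 - 239394) + (-21/6)²*(-10 + 29*(-21/6))) = √(-122953 + (-21*⅙)²*(-10 + 29*(-21*⅙))) = √(-122953 + (-7/2)²*(-10 + 29*(-7/2))) = √(-122953 + 49*(-10 - 203/2)/4) = √(-122953 + (49/4)*(-223/2)) = √(-122953 - 10927/8) = √(-994551/8) = I*√1989102/4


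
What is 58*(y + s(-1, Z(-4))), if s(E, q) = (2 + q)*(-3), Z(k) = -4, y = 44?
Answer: 2900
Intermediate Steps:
s(E, q) = -6 - 3*q
58*(y + s(-1, Z(-4))) = 58*(44 + (-6 - 3*(-4))) = 58*(44 + (-6 + 12)) = 58*(44 + 6) = 58*50 = 2900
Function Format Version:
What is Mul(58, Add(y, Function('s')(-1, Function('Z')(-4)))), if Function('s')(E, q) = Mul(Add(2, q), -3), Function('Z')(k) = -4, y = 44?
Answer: 2900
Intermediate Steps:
Function('s')(E, q) = Add(-6, Mul(-3, q))
Mul(58, Add(y, Function('s')(-1, Function('Z')(-4)))) = Mul(58, Add(44, Add(-6, Mul(-3, -4)))) = Mul(58, Add(44, Add(-6, 12))) = Mul(58, Add(44, 6)) = Mul(58, 50) = 2900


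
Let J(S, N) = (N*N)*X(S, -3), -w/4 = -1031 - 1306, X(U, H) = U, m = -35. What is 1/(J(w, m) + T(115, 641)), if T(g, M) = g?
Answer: 1/11451415 ≈ 8.7325e-8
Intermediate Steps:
w = 9348 (w = -4*(-1031 - 1306) = -4*(-2337) = 9348)
J(S, N) = S*N**2 (J(S, N) = (N*N)*S = N**2*S = S*N**2)
1/(J(w, m) + T(115, 641)) = 1/(9348*(-35)**2 + 115) = 1/(9348*1225 + 115) = 1/(11451300 + 115) = 1/11451415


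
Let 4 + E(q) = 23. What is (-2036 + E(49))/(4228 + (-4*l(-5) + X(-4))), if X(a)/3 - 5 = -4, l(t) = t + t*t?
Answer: -2017/4151 ≈ -0.48591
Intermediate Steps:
l(t) = t + t²
X(a) = 3 (X(a) = 15 + 3*(-4) = 15 - 12 = 3)
E(q) = 19 (E(q) = -4 + 23 = 19)
(-2036 + E(49))/(4228 + (-4*l(-5) + X(-4))) = (-2036 + 19)/(4228 + (-(-20)*(1 - 5) + 3)) = -2017/(4228 + (-(-20)*(-4) + 3)) = -2017/(4228 + (-4*20 + 3)) = -2017/(4228 + (-80 + 3)) = -2017/(4228 - 77) = -2017/4151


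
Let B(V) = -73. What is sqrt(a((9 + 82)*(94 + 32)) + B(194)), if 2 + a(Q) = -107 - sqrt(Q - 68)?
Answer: sqrt(-182 - sqrt(11398)) ≈ 16.993*I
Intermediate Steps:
a(Q) = -109 - sqrt(-68 + Q) (a(Q) = -2 + (-107 - sqrt(Q - 68)) = -2 + (-107 - sqrt(-68 + Q)) = -109 - sqrt(-68 + Q))
sqrt(a((9 + 82)*(94 + 32)) + B(194)) = sqrt((-109 - sqrt(-68 + (9 + 82)*(94 + 32))) - 73) = sqrt((-109 - sqrt(-68 + 91*126)) - 73) = sqrt((-109 - sqrt(-68 + 11466)) - 73) = sqrt((-109 - sqrt(11398)) - 73) = sqrt(-182 - sqrt(11398))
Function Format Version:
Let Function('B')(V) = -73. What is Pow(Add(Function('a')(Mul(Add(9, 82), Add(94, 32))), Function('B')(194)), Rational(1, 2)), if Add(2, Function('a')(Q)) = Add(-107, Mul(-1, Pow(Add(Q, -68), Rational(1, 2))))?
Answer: Pow(Add(-182, Mul(-1, Pow(11398, Rational(1, 2)))), Rational(1, 2)) ≈ Mul(16.993, I)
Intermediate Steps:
Function('a')(Q) = Add(-109, Mul(-1, Pow(Add(-68, Q), Rational(1, 2)))) (Function('a')(Q) = Add(-2, Add(-107, Mul(-1, Pow(Add(Q, -68), Rational(1, 2))))) = Add(-2, Add(-107, Mul(-1, Pow(Add(-68, Q), Rational(1, 2))))) = Add(-109, Mul(-1, Pow(Add(-68, Q), Rational(1, 2)))))
Pow(Add(Function('a')(Mul(Add(9, 82), Add(94, 32))), Function('B')(194)), Rational(1, 2)) = Pow(Add(Add(-109, Mul(-1, Pow(Add(-68, Mul(Add(9, 82), Add(94, 32))), Rational(1, 2)))), -73), Rational(1, 2)) = Pow(Add(Add(-109, Mul(-1, Pow(Add(-68, Mul(91, 126)), Rational(1, 2)))), -73), Rational(1, 2)) = Pow(Add(Add(-109, Mul(-1, Pow(Add(-68, 11466), Rational(1, 2)))), -73), Rational(1, 2)) = Pow(Add(Add(-109, Mul(-1, Pow(11398, Rational(1, 2)))), -73), Rational(1, 2)) = Pow(Add(-182, Mul(-1, Pow(11398, Rational(1, 2)))), Rational(1, 2))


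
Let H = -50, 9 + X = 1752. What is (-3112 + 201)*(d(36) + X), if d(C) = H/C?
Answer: -91256939/18 ≈ -5.0698e+6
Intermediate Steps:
X = 1743 (X = -9 + 1752 = 1743)
d(C) = -50/C
(-3112 + 201)*(d(36) + X) = (-3112 + 201)*(-50/36 + 1743) = -2911*(-50*1/36 + 1743) = -2911*(-25/18 + 1743) = -2911*31349/18 = -91256939/18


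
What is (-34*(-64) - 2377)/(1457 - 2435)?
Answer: 67/326 ≈ 0.20552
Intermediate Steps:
(-34*(-64) - 2377)/(1457 - 2435) = (2176 - 2377)/(-978) = -201*(-1/978) = 67/326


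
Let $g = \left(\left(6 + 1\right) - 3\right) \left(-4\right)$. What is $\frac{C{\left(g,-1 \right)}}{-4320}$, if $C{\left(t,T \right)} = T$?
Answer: $\frac{1}{4320} \approx 0.00023148$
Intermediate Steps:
$g = -16$ ($g = \left(7 - 3\right) \left(-4\right) = 4 \left(-4\right) = -16$)
$\frac{C{\left(g,-1 \right)}}{-4320} = - \frac{1}{-4320} = \left(-1\right) \left(- \frac{1}{4320}\right) = \frac{1}{4320}$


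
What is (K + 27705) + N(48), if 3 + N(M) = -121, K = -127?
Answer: 27454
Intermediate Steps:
N(M) = -124 (N(M) = -3 - 121 = -124)
(K + 27705) + N(48) = (-127 + 27705) - 124 = 27578 - 124 = 27454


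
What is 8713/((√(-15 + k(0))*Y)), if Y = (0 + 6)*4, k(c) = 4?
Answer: -8713*I*√11/264 ≈ -109.46*I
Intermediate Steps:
Y = 24 (Y = 6*4 = 24)
8713/((√(-15 + k(0))*Y)) = 8713/((√(-15 + 4)*24)) = 8713/((√(-11)*24)) = 8713/(((I*√11)*24)) = 8713/((24*I*√11)) = 8713*(-I*√11/264) = -8713*I*√11/264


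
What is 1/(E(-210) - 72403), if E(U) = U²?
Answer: -1/28303 ≈ -3.5332e-5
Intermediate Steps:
1/(E(-210) - 72403) = 1/((-210)² - 72403) = 1/(44100 - 72403) = 1/(-28303) = -1/28303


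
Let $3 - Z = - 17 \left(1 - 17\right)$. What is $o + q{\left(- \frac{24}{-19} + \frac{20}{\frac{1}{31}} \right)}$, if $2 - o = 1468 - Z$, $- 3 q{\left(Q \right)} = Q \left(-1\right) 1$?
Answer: $- \frac{87091}{57} \approx -1527.9$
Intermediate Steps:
$Z = -269$ ($Z = 3 - - 17 \left(1 - 17\right) = 3 - \left(-17\right) \left(-16\right) = 3 - 272 = -269$)
$q{\left(Q \right)} = \frac{Q}{3}$ ($q{\left(Q \right)} = - \frac{Q \left(-1\right) 1}{3} = - \frac{- Q 1}{3} = - \frac{\left(-1\right) Q}{3} = \frac{Q}{3}$)
$o = -1735$ ($o = 2 - \left(1468 - -269\right) = 2 - \left(1468 + 269\right) = 2 - 1737 = -1735$)
$o + q{\left(- \frac{24}{-19} + \frac{20}{\frac{1}{31}} \right)} = -1735 + \frac{- \frac{24}{-19} + \frac{20}{\frac{1}{31}}}{3} = -1735 + \frac{\left(-24\right) \left(- \frac{1}{19}\right) + 20 \frac{1}{\frac{1}{31}}}{3} = -1735 + \frac{\frac{24}{19} + 20 \cdot 31}{3} = -1735 + \frac{\frac{24}{19} + 620}{3} = -1735 + \frac{1}{3} \cdot \frac{11804}{19} = -1735 + \frac{11804}{57} = - \frac{87091}{57}$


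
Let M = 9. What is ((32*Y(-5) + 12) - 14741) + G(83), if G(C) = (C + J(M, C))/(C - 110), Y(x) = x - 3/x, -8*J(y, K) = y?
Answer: -16062659/1080 ≈ -14873.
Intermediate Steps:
J(y, K) = -y/8
G(C) = (-9/8 + C)/(-110 + C) (G(C) = (C - ⅛*9)/(C - 110) = (C - 9/8)/(-110 + C) = (-9/8 + C)/(-110 + C))
((32*Y(-5) + 12) - 14741) + G(83) = ((32*(-5 - 3/(-5)) + 12) - 14741) + (-9/8 + 83)/(-110 + 83) = ((32*(-5 - 3*(-⅕)) + 12) - 14741) + (655/8)/(-27) = ((32*(-5 + ⅗) + 12) - 14741) - 1/27*655/8 = ((32*(-22/5) + 12) - 14741) - 655/216 = ((-704/5 + 12) - 14741) - 655/216 = (-644/5 - 14741) - 655/216 = -74349/5 - 655/216 = -16062659/1080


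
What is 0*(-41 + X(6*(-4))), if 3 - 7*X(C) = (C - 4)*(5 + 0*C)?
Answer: 0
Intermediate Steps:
X(C) = 23/7 - 5*C/7 (X(C) = 3/7 - (C - 4)*(5 + 0*C)/7 = 3/7 - (-4 + C)*(5 + 0)/7 = 3/7 - (-4 + C)*5/7 = 3/7 - (-20 + 5*C)/7 = 3/7 + (20/7 - 5*C/7) = 23/7 - 5*C/7)
0*(-41 + X(6*(-4))) = 0*(-41 + (23/7 - 30*(-4)/7)) = 0*(-41 + (23/7 - 5/7*(-24))) = 0*(-41 + (23/7 + 120/7)) = 0*(-41 + 143/7) = 0*(-144/7) = 0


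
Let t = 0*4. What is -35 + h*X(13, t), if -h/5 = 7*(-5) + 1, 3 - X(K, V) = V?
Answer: 475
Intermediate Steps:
t = 0
X(K, V) = 3 - V
h = 170 (h = -5*(7*(-5) + 1) = -5*(-35 + 1) = -5*(-34) = 170)
-35 + h*X(13, t) = -35 + 170*(3 - 1*0) = -35 + 170*(3 + 0) = -35 + 170*3 = -35 + 510 = 475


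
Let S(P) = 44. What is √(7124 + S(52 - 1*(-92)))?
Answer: 32*√7 ≈ 84.664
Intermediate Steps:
√(7124 + S(52 - 1*(-92))) = √(7124 + 44) = √7168 = 32*√7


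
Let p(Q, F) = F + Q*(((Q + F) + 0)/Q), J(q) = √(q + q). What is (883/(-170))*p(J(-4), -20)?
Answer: 3532/17 - 883*I*√2/85 ≈ 207.76 - 14.691*I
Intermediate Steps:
J(q) = √2*√q (J(q) = √(2*q) = √2*√q)
p(Q, F) = Q + 2*F (p(Q, F) = F + Q*(((F + Q) + 0)/Q) = F + Q*((F + Q)/Q) = F + (F + Q) = Q + 2*F)
(883/(-170))*p(J(-4), -20) = (883/(-170))*(√2*√(-4) + 2*(-20)) = (883*(-1/170))*(√2*(2*I) - 40) = -883*(2*I*√2 - 40)/170 = -883*(-40 + 2*I*√2)/170 = 3532/17 - 883*I*√2/85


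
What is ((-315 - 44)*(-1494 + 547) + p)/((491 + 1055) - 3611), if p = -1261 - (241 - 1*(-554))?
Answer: -337917/2065 ≈ -163.64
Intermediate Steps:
p = -2056 (p = -1261 - (241 + 554) = -1261 - 1*795 = -1261 - 795 = -2056)
((-315 - 44)*(-1494 + 547) + p)/((491 + 1055) - 3611) = ((-315 - 44)*(-1494 + 547) - 2056)/((491 + 1055) - 3611) = (-359*(-947) - 2056)/(1546 - 3611) = (339973 - 2056)/(-2065) = 337917*(-1/2065) = -337917/2065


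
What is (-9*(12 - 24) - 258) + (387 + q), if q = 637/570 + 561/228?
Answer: 274259/1140 ≈ 240.58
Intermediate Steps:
q = 4079/1140 (q = 637*(1/570) + 561*(1/228) = 637/570 + 187/76 = 4079/1140 ≈ 3.5781)
(-9*(12 - 24) - 258) + (387 + q) = (-9*(12 - 24) - 258) + (387 + 4079/1140) = (-9*(-12) - 258) + 445259/1140 = (108 - 258) + 445259/1140 = -150 + 445259/1140 = 274259/1140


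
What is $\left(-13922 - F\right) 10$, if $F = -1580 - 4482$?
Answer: $-78600$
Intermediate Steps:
$F = -6062$
$\left(-13922 - F\right) 10 = \left(-13922 - -6062\right) 10 = \left(-13922 + 6062\right) 10 = \left(-7860\right) 10 = -78600$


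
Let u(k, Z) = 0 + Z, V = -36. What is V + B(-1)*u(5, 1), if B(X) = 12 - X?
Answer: -23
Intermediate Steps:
u(k, Z) = Z
V + B(-1)*u(5, 1) = -36 + (12 - 1*(-1))*1 = -36 + (12 + 1)*1 = -36 + 13*1 = -36 + 13 = -23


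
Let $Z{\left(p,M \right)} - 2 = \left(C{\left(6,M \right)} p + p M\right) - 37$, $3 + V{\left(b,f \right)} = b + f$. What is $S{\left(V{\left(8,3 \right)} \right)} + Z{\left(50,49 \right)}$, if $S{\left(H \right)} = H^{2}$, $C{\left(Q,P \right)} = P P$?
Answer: $122529$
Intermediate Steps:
$C{\left(Q,P \right)} = P^{2}$
$V{\left(b,f \right)} = -3 + b + f$ ($V{\left(b,f \right)} = -3 + \left(b + f\right) = -3 + b + f$)
$Z{\left(p,M \right)} = -35 + M p + p M^{2}$ ($Z{\left(p,M \right)} = 2 - \left(37 - p M - M^{2} p\right) = 2 - \left(37 - M p - p M^{2}\right) = 2 + \left(-37 + M p + p M^{2}\right) = -35 + M p + p M^{2}$)
$S{\left(V{\left(8,3 \right)} \right)} + Z{\left(50,49 \right)} = \left(-3 + 8 + 3\right)^{2} + \left(-35 + 49 \cdot 50 + 50 \cdot 49^{2}\right) = 8^{2} + \left(-35 + 2450 + 50 \cdot 2401\right) = 64 + \left(-35 + 2450 + 120050\right) = 64 + 122465 = 122529$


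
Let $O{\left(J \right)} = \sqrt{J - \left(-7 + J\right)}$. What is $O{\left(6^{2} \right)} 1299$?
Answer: $1299 \sqrt{7} \approx 3436.8$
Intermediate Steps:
$O{\left(J \right)} = \sqrt{7}$
$O{\left(6^{2} \right)} 1299 = \sqrt{7} \cdot 1299 = 1299 \sqrt{7}$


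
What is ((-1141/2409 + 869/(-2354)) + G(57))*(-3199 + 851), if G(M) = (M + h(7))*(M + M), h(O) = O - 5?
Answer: -4070250241034/257763 ≈ -1.5791e+7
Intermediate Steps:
h(O) = -5 + O
G(M) = 2*M*(2 + M) (G(M) = (M + (-5 + 7))*(M + M) = (M + 2)*(2*M) = (2 + M)*(2*M) = 2*M*(2 + M))
((-1141/2409 + 869/(-2354)) + G(57))*(-3199 + 851) = ((-1141/2409 + 869/(-2354)) + 2*57*(2 + 57))*(-3199 + 851) = ((-1141*1/2409 + 869*(-1/2354)) + 2*57*59)*(-2348) = ((-1141/2409 - 79/214) + 6726)*(-2348) = (-434485/515526 + 6726)*(-2348) = (3466993391/515526)*(-2348) = -4070250241034/257763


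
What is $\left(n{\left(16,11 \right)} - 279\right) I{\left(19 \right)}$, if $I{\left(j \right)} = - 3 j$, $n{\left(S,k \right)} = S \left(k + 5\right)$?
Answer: $1311$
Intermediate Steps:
$n{\left(S,k \right)} = S \left(5 + k\right)$
$\left(n{\left(16,11 \right)} - 279\right) I{\left(19 \right)} = \left(16 \left(5 + 11\right) - 279\right) \left(\left(-3\right) 19\right) = \left(16 \cdot 16 - 279\right) \left(-57\right) = \left(256 - 279\right) \left(-57\right) = \left(-23\right) \left(-57\right) = 1311$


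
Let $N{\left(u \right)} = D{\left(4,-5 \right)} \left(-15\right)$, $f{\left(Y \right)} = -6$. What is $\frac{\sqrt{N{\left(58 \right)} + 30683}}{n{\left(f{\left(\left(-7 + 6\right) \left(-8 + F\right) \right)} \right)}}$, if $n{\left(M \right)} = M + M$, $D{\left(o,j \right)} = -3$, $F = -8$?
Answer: $- \frac{\sqrt{7682}}{6} \approx -14.608$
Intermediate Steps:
$N{\left(u \right)} = 45$ ($N{\left(u \right)} = \left(-3\right) \left(-15\right) = 45$)
$n{\left(M \right)} = 2 M$
$\frac{\sqrt{N{\left(58 \right)} + 30683}}{n{\left(f{\left(\left(-7 + 6\right) \left(-8 + F\right) \right)} \right)}} = \frac{\sqrt{45 + 30683}}{2 \left(-6\right)} = \frac{\sqrt{30728}}{-12} = 2 \sqrt{7682} \left(- \frac{1}{12}\right) = - \frac{\sqrt{7682}}{6}$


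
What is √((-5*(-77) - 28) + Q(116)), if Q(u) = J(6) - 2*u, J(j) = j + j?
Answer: √137 ≈ 11.705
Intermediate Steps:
J(j) = 2*j
Q(u) = 12 - 2*u (Q(u) = 2*6 - 2*u = 12 - 2*u)
√((-5*(-77) - 28) + Q(116)) = √((-5*(-77) - 28) + (12 - 2*116)) = √((385 - 28) + (12 - 232)) = √(357 - 220) = √137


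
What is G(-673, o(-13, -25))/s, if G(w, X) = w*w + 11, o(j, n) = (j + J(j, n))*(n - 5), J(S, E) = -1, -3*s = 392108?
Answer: -339705/98027 ≈ -3.4654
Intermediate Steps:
s = -392108/3 (s = -⅓*392108 = -392108/3 ≈ -1.3070e+5)
o(j, n) = (-1 + j)*(-5 + n) (o(j, n) = (j - 1)*(n - 5) = (-1 + j)*(-5 + n))
G(w, X) = 11 + w² (G(w, X) = w² + 11 = 11 + w²)
G(-673, o(-13, -25))/s = (11 + (-673)²)/(-392108/3) = (11 + 452929)*(-3/392108) = 452940*(-3/392108) = -339705/98027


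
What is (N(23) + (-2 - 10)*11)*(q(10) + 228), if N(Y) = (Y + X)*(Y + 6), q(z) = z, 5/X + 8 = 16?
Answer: 526575/4 ≈ 1.3164e+5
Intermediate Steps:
X = 5/8 (X = 5/(-8 + 16) = 5/8 ≈ 0.62500)
N(Y) = (6 + Y)*(5/8 + Y) (N(Y) = (Y + 5/8)*(Y + 6) = (5/8 + Y)*(6 + Y) = (6 + Y)*(5/8 + Y))
(N(23) + (-2 - 10)*11)*(q(10) + 228) = ((15/4 + 23² + (53/8)*23) + (-2 - 10)*11)*(10 + 228) = ((15/4 + 529 + 1219/8) - 12*11)*238 = (5481/8 - 132)*238 = (4425/8)*238 = 526575/4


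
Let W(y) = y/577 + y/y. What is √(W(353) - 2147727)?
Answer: 9*I*√8827655133/577 ≈ 1465.5*I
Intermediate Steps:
W(y) = 1 + y/577 (W(y) = y*(1/577) + 1 = y/577 + 1 = 1 + y/577)
√(W(353) - 2147727) = √((1 + (1/577)*353) - 2147727) = √((1 + 353/577) - 2147727) = √(930/577 - 2147727) = √(-1239237549/577) = 9*I*√8827655133/577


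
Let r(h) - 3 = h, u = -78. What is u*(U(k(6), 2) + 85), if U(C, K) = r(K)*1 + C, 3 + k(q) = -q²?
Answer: -3978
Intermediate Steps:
r(h) = 3 + h
k(q) = -3 - q²
U(C, K) = 3 + C + K (U(C, K) = (3 + K)*1 + C = (3 + K) + C = 3 + C + K)
u*(U(k(6), 2) + 85) = -78*((3 + (-3 - 1*6²) + 2) + 85) = -78*((3 + (-3 - 1*36) + 2) + 85) = -78*((3 + (-3 - 36) + 2) + 85) = -78*((3 - 39 + 2) + 85) = -78*(-34 + 85) = -78*51 = -3978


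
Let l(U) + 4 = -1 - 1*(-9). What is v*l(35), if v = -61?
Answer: -244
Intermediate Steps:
l(U) = 4 (l(U) = -4 + (-1 - 1*(-9)) = -4 + (-1 + 9) = -4 + 8 = 4)
v*l(35) = -61*4 = -244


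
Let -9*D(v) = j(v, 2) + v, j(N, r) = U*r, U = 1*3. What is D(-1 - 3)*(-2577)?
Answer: 1718/3 ≈ 572.67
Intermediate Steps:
U = 3
j(N, r) = 3*r
D(v) = -2/3 - v/9 (D(v) = -(3*2 + v)/9 = -(6 + v)/9 = -2/3 - v/9)
D(-1 - 3)*(-2577) = (-2/3 - (-1 - 3)/9)*(-2577) = (-2/3 - 1/9*(-4))*(-2577) = (-2/3 + 4/9)*(-2577) = -2/9*(-2577) = 1718/3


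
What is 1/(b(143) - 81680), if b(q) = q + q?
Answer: -1/81394 ≈ -1.2286e-5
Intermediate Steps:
b(q) = 2*q
1/(b(143) - 81680) = 1/(2*143 - 81680) = 1/(286 - 81680) = 1/(-81394) = -1/81394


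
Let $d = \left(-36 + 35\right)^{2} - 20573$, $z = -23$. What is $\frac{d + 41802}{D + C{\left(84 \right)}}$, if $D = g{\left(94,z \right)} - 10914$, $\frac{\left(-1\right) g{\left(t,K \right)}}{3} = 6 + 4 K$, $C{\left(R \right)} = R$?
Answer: $- \frac{10615}{5286} \approx -2.0081$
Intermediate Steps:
$g{\left(t,K \right)} = -18 - 12 K$ ($g{\left(t,K \right)} = - 3 \left(6 + 4 K\right) = -18 - 12 K$)
$d = -20572$ ($d = \left(-1\right)^{2} - 20573 = 1 - 20573 = -20572$)
$D = -10656$ ($D = \left(-18 - -276\right) - 10914 = \left(-18 + 276\right) - 10914 = 258 - 10914 = -10656$)
$\frac{d + 41802}{D + C{\left(84 \right)}} = \frac{-20572 + 41802}{-10656 + 84} = \frac{21230}{-10572} = 21230 \left(- \frac{1}{10572}\right) = - \frac{10615}{5286}$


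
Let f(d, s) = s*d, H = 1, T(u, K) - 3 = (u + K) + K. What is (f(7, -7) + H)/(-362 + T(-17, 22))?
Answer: 12/83 ≈ 0.14458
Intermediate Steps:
T(u, K) = 3 + u + 2*K (T(u, K) = 3 + ((u + K) + K) = 3 + ((K + u) + K) = 3 + (u + 2*K) = 3 + u + 2*K)
f(d, s) = d*s
(f(7, -7) + H)/(-362 + T(-17, 22)) = (7*(-7) + 1)/(-362 + (3 - 17 + 2*22)) = (-49 + 1)/(-362 + (3 - 17 + 44)) = -48/(-362 + 30) = -48/(-332) = -48*(-1/332) = 12/83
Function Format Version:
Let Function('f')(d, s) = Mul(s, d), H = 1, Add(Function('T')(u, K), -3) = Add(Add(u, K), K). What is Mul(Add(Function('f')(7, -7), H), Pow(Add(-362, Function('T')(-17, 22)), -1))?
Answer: Rational(12, 83) ≈ 0.14458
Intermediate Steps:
Function('T')(u, K) = Add(3, u, Mul(2, K)) (Function('T')(u, K) = Add(3, Add(Add(u, K), K)) = Add(3, Add(Add(K, u), K)) = Add(3, Add(u, Mul(2, K))) = Add(3, u, Mul(2, K)))
Function('f')(d, s) = Mul(d, s)
Mul(Add(Function('f')(7, -7), H), Pow(Add(-362, Function('T')(-17, 22)), -1)) = Mul(Add(Mul(7, -7), 1), Pow(Add(-362, Add(3, -17, Mul(2, 22))), -1)) = Mul(Add(-49, 1), Pow(Add(-362, Add(3, -17, 44)), -1)) = Mul(-48, Pow(Add(-362, 30), -1)) = Mul(-48, Pow(-332, -1)) = Mul(-48, Rational(-1, 332)) = Rational(12, 83)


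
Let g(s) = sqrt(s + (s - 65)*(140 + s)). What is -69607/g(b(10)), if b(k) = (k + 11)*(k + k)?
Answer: -69607*sqrt(49805)/99610 ≈ -155.95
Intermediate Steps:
b(k) = 2*k*(11 + k) (b(k) = (11 + k)*(2*k) = 2*k*(11 + k))
g(s) = sqrt(s + (-65 + s)*(140 + s))
-69607/g(b(10)) = -69607/sqrt(-9100 + (2*10*(11 + 10))**2 + 76*(2*10*(11 + 10))) = -69607/sqrt(-9100 + (2*10*21)**2 + 76*(2*10*21)) = -69607/sqrt(-9100 + 420**2 + 76*420) = -69607/sqrt(-9100 + 176400 + 31920) = -69607*sqrt(49805)/99610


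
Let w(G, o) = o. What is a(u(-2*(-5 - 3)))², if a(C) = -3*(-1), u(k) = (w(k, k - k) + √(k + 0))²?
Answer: 9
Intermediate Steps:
u(k) = k (u(k) = ((k - k) + √(k + 0))² = (0 + √k)² = (√k)² = k)
a(C) = 3
a(u(-2*(-5 - 3)))² = 3² = 9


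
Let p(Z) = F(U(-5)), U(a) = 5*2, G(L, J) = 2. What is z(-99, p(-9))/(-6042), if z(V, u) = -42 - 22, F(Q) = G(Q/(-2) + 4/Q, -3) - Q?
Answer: 32/3021 ≈ 0.010593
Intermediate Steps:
U(a) = 10
F(Q) = 2 - Q
p(Z) = -8 (p(Z) = 2 - 1*10 = 2 - 10 = -8)
z(V, u) = -64
z(-99, p(-9))/(-6042) = -64/(-6042) = -64*(-1/6042) = 32/3021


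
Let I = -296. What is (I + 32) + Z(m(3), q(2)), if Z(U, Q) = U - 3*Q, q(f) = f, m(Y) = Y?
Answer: -267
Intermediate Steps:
(I + 32) + Z(m(3), q(2)) = (-296 + 32) + (3 - 3*2) = -264 + (3 - 6) = -264 - 3 = -267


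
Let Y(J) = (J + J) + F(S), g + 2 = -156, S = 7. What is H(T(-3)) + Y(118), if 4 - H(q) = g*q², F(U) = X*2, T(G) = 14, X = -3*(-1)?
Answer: 31214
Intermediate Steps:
X = 3
g = -158 (g = -2 - 156 = -158)
F(U) = 6 (F(U) = 3*2 = 6)
Y(J) = 6 + 2*J (Y(J) = (J + J) + 6 = 2*J + 6 = 6 + 2*J)
H(q) = 4 + 158*q² (H(q) = 4 - (-158)*q² = 4 + 158*q²)
H(T(-3)) + Y(118) = (4 + 158*14²) + (6 + 2*118) = (4 + 158*196) + (6 + 236) = (4 + 30968) + 242 = 30972 + 242 = 31214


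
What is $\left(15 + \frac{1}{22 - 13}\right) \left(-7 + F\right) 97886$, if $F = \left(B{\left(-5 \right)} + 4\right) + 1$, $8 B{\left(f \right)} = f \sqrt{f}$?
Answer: $- \frac{26624992}{9} - \frac{8320310 i \sqrt{5}}{9} \approx -2.9583 \cdot 10^{6} - 2.0672 \cdot 10^{6} i$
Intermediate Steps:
$B{\left(f \right)} = \frac{f^{\frac{3}{2}}}{8}$ ($B{\left(f \right)} = \frac{f \sqrt{f}}{8} = \frac{f^{\frac{3}{2}}}{8}$)
$F = 5 - \frac{5 i \sqrt{5}}{8}$ ($F = \left(\frac{\left(-5\right)^{\frac{3}{2}}}{8} + 4\right) + 1 = \left(\frac{\left(-5\right) i \sqrt{5}}{8} + 4\right) + 1 = \left(- \frac{5 i \sqrt{5}}{8} + 4\right) + 1 = \left(4 - \frac{5 i \sqrt{5}}{8}\right) + 1 = 5 - \frac{5 i \sqrt{5}}{8} \approx 5.0 - 1.3975 i$)
$\left(15 + \frac{1}{22 - 13}\right) \left(-7 + F\right) 97886 = \left(15 + \frac{1}{22 - 13}\right) \left(-7 + \left(5 - \frac{5 i \sqrt{5}}{8}\right)\right) 97886 = \left(15 + \frac{1}{9}\right) \left(-2 - \frac{5 i \sqrt{5}}{8}\right) 97886 = \frac{136 \left(-2 - \frac{5 i \sqrt{5}}{8}\right)}{9} \cdot 97886 = \left(- \frac{272}{9} - \frac{85 i \sqrt{5}}{9}\right) 97886 = - \frac{26624992}{9} - \frac{8320310 i \sqrt{5}}{9}$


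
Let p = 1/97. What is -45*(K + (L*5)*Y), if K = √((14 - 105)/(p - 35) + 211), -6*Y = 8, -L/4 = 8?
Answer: -9600 - 45*√2460517634/3394 ≈ -10258.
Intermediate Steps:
L = -32 (L = -4*8 = -32)
Y = -4/3 (Y = -⅙*8 = -4/3 ≈ -1.3333)
p = 1/97 ≈ 0.010309
K = √2460517634/3394 (K = √((14 - 105)/(1/97 - 35) + 211) = √(-91/(-3394/97) + 211) = √(-91*(-97/3394) + 211) = √(8827/3394 + 211) = √(724961/3394) = √2460517634/3394 ≈ 14.615)
-45*(K + (L*5)*Y) = -45*(√2460517634/3394 - 32*5*(-4/3)) = -45*(√2460517634/3394 - 160*(-4/3)) = -45*(√2460517634/3394 + 640/3) = -45*(640/3 + √2460517634/3394) = -9600 - 45*√2460517634/3394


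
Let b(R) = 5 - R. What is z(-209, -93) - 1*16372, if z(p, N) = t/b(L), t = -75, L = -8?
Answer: -212911/13 ≈ -16378.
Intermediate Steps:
z(p, N) = -75/13 (z(p, N) = -75/(5 - 1*(-8)) = -75/(5 + 8) = -75/13)
z(-209, -93) - 1*16372 = -75/13 - 1*16372 = -75/13 - 16372 = -212911/13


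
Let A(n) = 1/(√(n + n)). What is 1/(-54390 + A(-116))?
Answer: -12618480/686319127201 + 2*I*√58/686319127201 ≈ -1.8386e-5 + 2.2193e-11*I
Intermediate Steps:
A(n) = √2/(2*√n) (A(n) = 1/(√(2*n)) = 1/(√2*√n) = √2/(2*√n))
1/(-54390 + A(-116)) = 1/(-54390 + √2/(2*√(-116))) = 1/(-54390 + √2*(-I*√29/58)/2) = 1/(-54390 - I*√58/116)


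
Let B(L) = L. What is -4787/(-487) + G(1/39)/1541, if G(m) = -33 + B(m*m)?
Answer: 11195619103/1141460307 ≈ 9.8082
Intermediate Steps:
G(m) = -33 + m² (G(m) = -33 + m*m = -33 + m²)
-4787/(-487) + G(1/39)/1541 = -4787/(-487) + (-33 + (1/39)²)/1541 = -4787*(-1/487) + (-33 + (1/39)²)*(1/1541) = 4787/487 + (-33 + 1/1521)*(1/1541) = 4787/487 - 50192/1521*1/1541 = 4787/487 - 50192/2343861 = 11195619103/1141460307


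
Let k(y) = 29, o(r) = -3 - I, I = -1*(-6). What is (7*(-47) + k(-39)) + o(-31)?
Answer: -309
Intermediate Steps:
I = 6
o(r) = -9 (o(r) = -3 - 1*6 = -3 - 6 = -9)
(7*(-47) + k(-39)) + o(-31) = (7*(-47) + 29) - 9 = (-329 + 29) - 9 = -300 - 9 = -309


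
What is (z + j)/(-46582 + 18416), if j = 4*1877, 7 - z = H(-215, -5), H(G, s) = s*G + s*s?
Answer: -6415/28166 ≈ -0.22776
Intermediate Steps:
H(G, s) = s² + G*s (H(G, s) = G*s + s² = s² + G*s)
z = -1093 (z = 7 - (-5)*(-215 - 5) = 7 - (-5)*(-220) = 7 - 1*1100 = 7 - 1100 = -1093)
j = 7508
(z + j)/(-46582 + 18416) = (-1093 + 7508)/(-46582 + 18416) = 6415/(-28166) = 6415*(-1/28166) = -6415/28166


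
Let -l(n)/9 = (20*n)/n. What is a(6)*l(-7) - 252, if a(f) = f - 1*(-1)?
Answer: -1512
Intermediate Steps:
a(f) = 1 + f (a(f) = f + 1 = 1 + f)
l(n) = -180 (l(n) = -9*20*n/n = -9*20 = -180)
a(6)*l(-7) - 252 = (1 + 6)*(-180) - 252 = 7*(-180) - 252 = -1260 - 252 = -1512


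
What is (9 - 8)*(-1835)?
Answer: -1835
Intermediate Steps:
(9 - 8)*(-1835) = 1*(-1835) = -1835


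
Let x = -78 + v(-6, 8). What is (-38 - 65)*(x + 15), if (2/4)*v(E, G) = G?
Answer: 4841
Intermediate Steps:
v(E, G) = 2*G
x = -62 (x = -78 + 2*8 = -78 + 16 = -62)
(-38 - 65)*(x + 15) = (-38 - 65)*(-62 + 15) = -103*(-47) = 4841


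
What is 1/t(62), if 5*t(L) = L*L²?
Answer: 5/238328 ≈ 2.0979e-5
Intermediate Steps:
t(L) = L³/5 (t(L) = (L*L²)/5 = L³/5)
1/t(62) = 1/((⅕)*62³) = 1/((⅕)*238328) = 1/(238328/5) = 5/238328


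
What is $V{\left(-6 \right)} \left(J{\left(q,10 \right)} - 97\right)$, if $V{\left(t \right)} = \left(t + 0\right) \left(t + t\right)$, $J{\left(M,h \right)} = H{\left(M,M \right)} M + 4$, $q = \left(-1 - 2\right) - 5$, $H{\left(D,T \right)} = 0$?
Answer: $-6696$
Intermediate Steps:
$q = -8$ ($q = -3 - 5 = -8$)
$J{\left(M,h \right)} = 4$ ($J{\left(M,h \right)} = 0 M + 4 = 0 + 4 = 4$)
$V{\left(t \right)} = 2 t^{2}$ ($V{\left(t \right)} = t 2 t = 2 t^{2}$)
$V{\left(-6 \right)} \left(J{\left(q,10 \right)} - 97\right) = 2 \left(-6\right)^{2} \left(4 - 97\right) = 2 \cdot 36 \left(4 - 97\right) = 72 \left(4 - 97\right) = 72 \left(-93\right) = -6696$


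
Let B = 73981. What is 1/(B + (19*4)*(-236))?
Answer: 1/56045 ≈ 1.7843e-5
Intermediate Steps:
1/(B + (19*4)*(-236)) = 1/(73981 + (19*4)*(-236)) = 1/(73981 + 76*(-236)) = 1/(73981 - 17936) = 1/56045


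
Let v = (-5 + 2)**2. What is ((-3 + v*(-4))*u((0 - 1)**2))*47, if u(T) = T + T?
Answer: -3666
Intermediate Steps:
v = 9 (v = (-3)**2 = 9)
u(T) = 2*T
((-3 + v*(-4))*u((0 - 1)**2))*47 = ((-3 + 9*(-4))*(2*(0 - 1)**2))*47 = ((-3 - 36)*(2*(-1)**2))*47 = -78*47 = -3666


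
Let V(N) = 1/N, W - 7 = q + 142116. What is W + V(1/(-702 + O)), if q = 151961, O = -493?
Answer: 292889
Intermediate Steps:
W = 294084 (W = 7 + (151961 + 142116) = 7 + 294077 = 294084)
W + V(1/(-702 + O)) = 294084 + 1/(1/(-702 - 493)) = 294084 + 1/(1/(-1195)) = 294084 + 1/(-1/1195) = 294084 - 1195 = 292889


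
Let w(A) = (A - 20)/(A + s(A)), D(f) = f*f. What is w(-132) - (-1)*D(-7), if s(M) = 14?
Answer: 2967/59 ≈ 50.288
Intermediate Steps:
D(f) = f²
w(A) = (-20 + A)/(14 + A) (w(A) = (A - 20)/(A + 14) = (-20 + A)/(14 + A))
w(-132) - (-1)*D(-7) = (-20 - 132)/(14 - 132) - (-1)*(-7)² = -152/(-118) - (-1)*49 = -1/118*(-152) - 1*(-49) = 76/59 + 49 = 2967/59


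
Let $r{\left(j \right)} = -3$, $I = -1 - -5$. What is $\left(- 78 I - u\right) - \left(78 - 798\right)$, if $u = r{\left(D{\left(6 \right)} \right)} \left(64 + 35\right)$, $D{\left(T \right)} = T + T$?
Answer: $705$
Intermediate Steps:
$I = 4$ ($I = -1 + 5 = 4$)
$D{\left(T \right)} = 2 T$
$u = -297$ ($u = - 3 \left(64 + 35\right) = \left(-3\right) 99 = -297$)
$\left(- 78 I - u\right) - \left(78 - 798\right) = \left(\left(-78\right) 4 - -297\right) - \left(78 - 798\right) = \left(-312 + 297\right) - \left(78 - 798\right) = -15 - -720 = -15 + 720 = 705$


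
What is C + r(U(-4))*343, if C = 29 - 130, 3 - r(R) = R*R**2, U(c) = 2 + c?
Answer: 3672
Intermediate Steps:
r(R) = 3 - R**3 (r(R) = 3 - R*R**2 = 3 - R**3)
C = -101
C + r(U(-4))*343 = -101 + (3 - (2 - 4)**3)*343 = -101 + (3 - 1*(-2)**3)*343 = -101 + (3 - 1*(-8))*343 = -101 + (3 + 8)*343 = -101 + 11*343 = -101 + 3773 = 3672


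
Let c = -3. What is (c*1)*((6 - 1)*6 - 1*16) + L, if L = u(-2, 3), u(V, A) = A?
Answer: -39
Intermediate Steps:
L = 3
(c*1)*((6 - 1)*6 - 1*16) + L = (-3*1)*((6 - 1)*6 - 1*16) + 3 = -3*(5*6 - 16) + 3 = -3*(30 - 16) + 3 = -3*14 + 3 = -42 + 3 = -39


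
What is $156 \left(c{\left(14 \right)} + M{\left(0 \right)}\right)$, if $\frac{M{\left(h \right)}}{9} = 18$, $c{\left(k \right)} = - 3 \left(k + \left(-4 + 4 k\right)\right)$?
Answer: $-5616$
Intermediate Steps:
$c{\left(k \right)} = 12 - 15 k$ ($c{\left(k \right)} = - 3 \left(-4 + 5 k\right) = 12 - 15 k$)
$M{\left(h \right)} = 162$ ($M{\left(h \right)} = 9 \cdot 18 = 162$)
$156 \left(c{\left(14 \right)} + M{\left(0 \right)}\right) = 156 \left(\left(12 - 210\right) + 162\right) = 156 \left(-198 + 162\right) = 156 \left(-36\right) = -5616$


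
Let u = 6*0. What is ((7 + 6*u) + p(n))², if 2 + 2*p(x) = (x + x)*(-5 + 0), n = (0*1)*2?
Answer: 36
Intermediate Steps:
n = 0 (n = 0*2 = 0)
p(x) = -1 - 5*x (p(x) = -1 + ((x + x)*(-5 + 0))/2 = -1 + ((2*x)*(-5))/2 = -1 + (-10*x)/2 = -1 - 5*x)
u = 0
((7 + 6*u) + p(n))² = ((7 + 6*0) + (-1 - 5*0))² = ((7 + 0) + (-1 + 0))² = (7 - 1)² = 6² = 36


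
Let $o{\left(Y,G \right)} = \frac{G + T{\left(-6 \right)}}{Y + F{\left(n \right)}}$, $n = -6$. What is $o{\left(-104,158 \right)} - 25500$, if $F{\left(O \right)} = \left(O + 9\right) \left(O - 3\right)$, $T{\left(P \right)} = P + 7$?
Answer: $- \frac{3340659}{131} \approx -25501.0$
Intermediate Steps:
$T{\left(P \right)} = 7 + P$
$F{\left(O \right)} = \left(-3 + O\right) \left(9 + O\right)$ ($F{\left(O \right)} = \left(9 + O\right) \left(-3 + O\right) = \left(-3 + O\right) \left(9 + O\right)$)
$o{\left(Y,G \right)} = \frac{1 + G}{-27 + Y}$ ($o{\left(Y,G \right)} = \frac{G + \left(7 - 6\right)}{Y + \left(-27 + \left(-6\right)^{2} + 6 \left(-6\right)\right)} = \frac{G + 1}{Y - 27} = \frac{1 + G}{Y - 27} = \frac{1 + G}{-27 + Y}$)
$o{\left(-104,158 \right)} - 25500 = \frac{1 + 158}{-27 - 104} - 25500 = \frac{1}{-131} \cdot 159 - 25500 = \left(- \frac{1}{131}\right) 159 - 25500 = - \frac{159}{131} - 25500 = - \frac{3340659}{131}$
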